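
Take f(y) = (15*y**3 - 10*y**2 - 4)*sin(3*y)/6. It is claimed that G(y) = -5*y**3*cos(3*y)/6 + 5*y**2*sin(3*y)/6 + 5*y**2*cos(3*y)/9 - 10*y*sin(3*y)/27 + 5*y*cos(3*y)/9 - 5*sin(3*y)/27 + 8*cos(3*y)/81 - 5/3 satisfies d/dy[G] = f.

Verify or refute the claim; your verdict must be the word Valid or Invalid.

d/dy[G] = 5*y**3*sin(3*y)/2 - 5*y**2*sin(3*y)/3 - 2*sin(3*y)/3
This equals f(y) exactly, so the claim holds.

Valid - the claim checks out under differentiation.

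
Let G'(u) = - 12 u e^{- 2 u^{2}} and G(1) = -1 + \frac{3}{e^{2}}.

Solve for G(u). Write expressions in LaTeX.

G(u) = - \left(e^{2 u^{2}} - 3\right) e^{- 2 u^{2}}

G'(u) matches the chain-rule pattern g'(h)*h' with inner function h(u) = - 2 u^{2}; substituting w = h(u) collapses the integral.
A general antiderivative is 3 e^{- 2 u^{2}} + C.
The condition gives C = -1 + \frac{3}{e^{2}} - (\frac{3}{e^{2}}) = -1.
So G(u) = - \left(e^{2 u^{2}} - 3\right) e^{- 2 u^{2}}.
Check: d/du[- \left(e^{2 u^{2}} - 3\right) e^{- 2 u^{2}}] = - 12 u e^{- 2 u^{2}} = G'(u).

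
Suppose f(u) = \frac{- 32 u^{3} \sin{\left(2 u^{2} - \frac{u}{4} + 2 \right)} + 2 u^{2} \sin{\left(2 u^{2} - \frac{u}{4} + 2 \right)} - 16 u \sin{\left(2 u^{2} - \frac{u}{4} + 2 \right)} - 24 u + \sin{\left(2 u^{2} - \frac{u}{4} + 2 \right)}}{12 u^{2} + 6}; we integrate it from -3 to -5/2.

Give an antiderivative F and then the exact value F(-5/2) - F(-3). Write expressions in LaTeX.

Antiderivative: F(u) = - \log{\left(2 u^{2} + 1 \right)} + \frac{2 \cos{\left(2 u^{2} - \frac{u}{4} + 2 \right)}}{3}; value = - \log{\left(\frac{27}{2} \right)} + \frac{2 \cos{\left(\frac{121}{8} \right)}}{3} - \frac{2 \cos{\left(\frac{83}{4} \right)}}{3} + \log{\left(19 \right)}

Since d/du undoes antidifferentiation here, F'(u) = f(u) is required of F(u).
F(u) = - \log{\left(2 u^{2} + 1 \right)} + \frac{2 \cos{\left(2 u^{2} - \frac{u}{4} + 2 \right)}}{3} is an antiderivative of f.
Check: d/du[- \log{\left(2 u^{2} + 1 \right)} + \frac{2 \cos{\left(2 u^{2} - \frac{u}{4} + 2 \right)}}{3}] = \frac{- 32 u^{3} \sin{\left(2 u^{2} - \frac{u}{4} + 2 \right)} + 2 u^{2} \sin{\left(2 u^{2} - \frac{u}{4} + 2 \right)} - 16 u \sin{\left(2 u^{2} - \frac{u}{4} + 2 \right)} - 24 u + \sin{\left(2 u^{2} - \frac{u}{4} + 2 \right)}}{12 u^{2} + 6} = f(u).
F(-5/2) = - \log{\left(\frac{27}{2} \right)} + \frac{2 \cos{\left(\frac{121}{8} \right)}}{3}; F(-3) = - \log{\left(19 \right)} + \frac{2 \cos{\left(\frac{83}{4} \right)}}{3}.
Integral = F(-5/2) - F(-3) = - \log{\left(\frac{27}{2} \right)} + \frac{2 \cos{\left(\frac{121}{8} \right)}}{3} - \frac{2 \cos{\left(\frac{83}{4} \right)}}{3} + \log{\left(19 \right)}.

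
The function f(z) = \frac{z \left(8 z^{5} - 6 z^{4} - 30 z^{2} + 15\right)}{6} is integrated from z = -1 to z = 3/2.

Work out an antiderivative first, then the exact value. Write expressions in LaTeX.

For F(z) to be correct the identity F'(z) - f(z) = 0 must hold.
F(z) = \frac{4 z^{7}}{21} - \frac{z^{6}}{6} - \frac{5 z^{4}}{4} + \frac{5 z^{2}}{4} is an antiderivative of f.
Check: d/dz[\frac{4 z^{7}}{21} - \frac{z^{6}}{6} - \frac{5 z^{4}}{4} + \frac{5 z^{2}}{4}] = \frac{4 z^{6}}{3} - z^{5} - 5 z^{3} + \frac{5 z}{2}, which equals f(z).
F(3/2) = - \frac{1935}{896}; F(-1) = - \frac{5}{14}.
Integral = F(3/2) - F(-1) = - \frac{1615}{896}.

Antiderivative: F(z) = \frac{4 z^{7}}{21} - \frac{z^{6}}{6} - \frac{5 z^{4}}{4} + \frac{5 z^{2}}{4}; value = - \frac{1615}{896}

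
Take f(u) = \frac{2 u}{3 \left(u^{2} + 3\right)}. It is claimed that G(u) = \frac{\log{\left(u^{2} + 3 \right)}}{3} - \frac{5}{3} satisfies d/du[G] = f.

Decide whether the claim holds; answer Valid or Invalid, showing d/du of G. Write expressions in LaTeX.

Valid - the claim checks out under differentiation.

d/du[G] = \frac{2 u}{3 u^{2} + 9}
This equals f(u) exactly, so the claim holds.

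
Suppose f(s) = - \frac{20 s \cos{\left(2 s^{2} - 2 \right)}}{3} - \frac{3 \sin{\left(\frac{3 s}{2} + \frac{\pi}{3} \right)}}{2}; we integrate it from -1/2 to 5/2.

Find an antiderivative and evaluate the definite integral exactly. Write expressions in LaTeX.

The integrand splits into summands that can be handled one at a time.
F(s) = - \frac{5 \sin{\left(2 s^{2} - 2 \right)}}{3} + \cos{\left(\frac{3 s}{2} + \frac{\pi}{3} \right)} is an antiderivative of f.
Check: d/ds[- \frac{5 \sin{\left(2 s^{2} - 2 \right)}}{3} + \cos{\left(\frac{3 s}{2} + \frac{\pi}{3} \right)}] = - \frac{20 s \cos{\left(2 s^{2} - 2 \right)}}{3} - \frac{3 \sin{\left(\frac{3 s}{2} + \frac{\pi}{3} \right)}}{2} = f(s).
F(5/2) = \cos{\left(\frac{\pi}{3} + \frac{15}{4} \right)} - \frac{5 \sin{\left(\frac{21}{2} \right)}}{3}; F(-1/2) = \sin{\left(\frac{\pi}{6} + \frac{3}{4} \right)} + \frac{5 \sin{\left(\frac{3}{2} \right)}}{3}.
Integral = F(5/2) - F(-1/2) = - \frac{5 \sin{\left(\frac{3}{2} \right)}}{3} - \sin{\left(\frac{\pi}{6} + \frac{3}{4} \right)} + \cos{\left(\frac{\pi}{3} + \frac{15}{4} \right)} - \frac{5 \sin{\left(\frac{21}{2} \right)}}{3}.

Antiderivative: F(s) = - \frac{5 \sin{\left(2 s^{2} - 2 \right)}}{3} + \cos{\left(\frac{3 s}{2} + \frac{\pi}{3} \right)}; value = - \frac{5 \sin{\left(\frac{3}{2} \right)}}{3} - \sin{\left(\frac{\pi}{6} + \frac{3}{4} \right)} + \cos{\left(\frac{\pi}{3} + \frac{15}{4} \right)} - \frac{5 \sin{\left(\frac{21}{2} \right)}}{3}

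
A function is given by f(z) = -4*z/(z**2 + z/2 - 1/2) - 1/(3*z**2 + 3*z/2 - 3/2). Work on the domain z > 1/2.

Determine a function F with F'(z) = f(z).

An antiderivative is F(z) = -14*log(z - 1/2)/9 - 22*log(z + 1)/9.

The denominator factors as 3*(z + 1)*(2*z - 1); partial fractions split f into directly integrable pieces: -28/(9*(2*z - 1)) - 22/(9*(z + 1)).
Check: d/dz[-14*log(z - 1/2)/9 - 22*log(z + 1)/9] = (-24*z - 2)/(6*z**2 + 3*z - 3), which equals f(z).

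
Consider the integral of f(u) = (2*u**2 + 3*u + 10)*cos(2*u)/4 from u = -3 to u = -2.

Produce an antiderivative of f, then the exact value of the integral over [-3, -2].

Since d/du undoes antidifferentiation here, F'(u) = f(u) is required of F(u).
F(u) = u**2*sin(2*u)/4 + 3*u*sin(2*u)/8 + u*cos(2*u)/4 + 9*sin(2*u)/8 + 3*cos(2*u)/16 is an antiderivative of f.
Check: d/du[u**2*sin(2*u)/4 + 3*u*sin(2*u)/8 + u*cos(2*u)/4 + 9*sin(2*u)/8 + 3*cos(2*u)/16] = u**2*cos(2*u)/2 + 3*u*cos(2*u)/4 + 5*cos(2*u)/2, which equals f(u).
F(-2) = -5*cos(4)/16 - 11*sin(4)/8; F(-3) = -9*cos(6)/16 - 9*sin(6)/4.
Integral = F(-2) - F(-3) = 9*sin(6)/4 - 5*cos(4)/16 + 9*cos(6)/16 - 11*sin(4)/8.

Antiderivative: F(u) = u**2*sin(2*u)/4 + 3*u*sin(2*u)/8 + u*cos(2*u)/4 + 9*sin(2*u)/8 + 3*cos(2*u)/16; value = 9*sin(6)/4 - 5*cos(4)/16 + 9*cos(6)/16 - 11*sin(4)/8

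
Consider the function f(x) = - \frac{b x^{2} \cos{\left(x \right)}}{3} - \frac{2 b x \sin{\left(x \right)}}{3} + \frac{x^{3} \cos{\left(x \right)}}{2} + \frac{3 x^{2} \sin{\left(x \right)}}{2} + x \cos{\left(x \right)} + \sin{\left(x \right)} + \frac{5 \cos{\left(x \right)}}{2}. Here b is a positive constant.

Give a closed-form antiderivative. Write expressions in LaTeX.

An antiderivative is F(x) = - \frac{\left(2 b x^{2} - 3 x^{3} - 6 x - 15\right) \sin{\left(x \right)}}{6}.

Recognize the product-rule pattern: f = u'v + uv' with u = - \frac{b x^{2}}{3} + \frac{x^{3}}{2} + x + \frac{5}{2}, v = \sin{\left(x \right)}, so integration by parts undoes it.
Check: d/dx[- \frac{\left(2 b x^{2} - 3 x^{3} - 6 x - 15\right) \sin{\left(x \right)}}{6}] = - \frac{b x^{2} \cos{\left(x \right)}}{3} - \frac{2 b x \sin{\left(x \right)}}{3} + \frac{x^{3} \cos{\left(x \right)}}{2} + \frac{3 x^{2} \sin{\left(x \right)}}{2} + x \cos{\left(x \right)} + \sin{\left(x \right)} + \frac{5 \cos{\left(x \right)}}{2} = f(x).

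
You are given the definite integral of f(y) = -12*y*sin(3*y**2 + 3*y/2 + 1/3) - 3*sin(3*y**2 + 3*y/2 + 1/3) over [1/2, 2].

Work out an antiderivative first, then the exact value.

f matches the chain-rule pattern g'(h)*h' with inner function h(y) = 3*y**2 + 3*y/2 + 1/3; substituting u = h(y) collapses the integral.
F(y) = 2*cos(3*y**2 + 3*y/2 + 1/3) is an antiderivative of f.
Check: d/dy[2*cos(3*y**2 + 3*y/2 + 1/3)] = -12*y*sin(3*y**2 + 3*y/2 + 1/3) - 3*sin(3*y**2 + 3*y/2 + 1/3) = f(y).
F(2) = 2*cos(46/3); F(1/2) = 2*cos(11/6).
Integral = F(2) - F(1/2) = 2*cos(46/3) - 2*cos(11/6).

Antiderivative: F(y) = 2*cos(3*y**2 + 3*y/2 + 1/3); value = 2*cos(46/3) - 2*cos(11/6)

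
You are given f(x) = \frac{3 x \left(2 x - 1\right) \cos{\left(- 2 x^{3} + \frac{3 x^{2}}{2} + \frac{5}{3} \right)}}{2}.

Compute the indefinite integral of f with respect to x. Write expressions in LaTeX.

f matches the chain-rule pattern g'(h)*h' with inner function h(x) = - 2 x^{3} + \frac{3 x^{2}}{2} + \frac{5}{3}; substituting u = h(x) collapses the integral.
Check: d/dx[- \frac{\sin{\left(- 2 x^{3} + \frac{3 x^{2}}{2} + \frac{5}{3} \right)}}{2}] = 3 x^{2} \cos{\left(- 2 x^{3} + \frac{3 x^{2}}{2} + \frac{5}{3} \right)} - \frac{3 x \cos{\left(- 2 x^{3} + \frac{3 x^{2}}{2} + \frac{5}{3} \right)}}{2}, which equals f(x).

F(x) = - \frac{\sin{\left(- 2 x^{3} + \frac{3 x^{2}}{2} + \frac{5}{3} \right)}}{2} + C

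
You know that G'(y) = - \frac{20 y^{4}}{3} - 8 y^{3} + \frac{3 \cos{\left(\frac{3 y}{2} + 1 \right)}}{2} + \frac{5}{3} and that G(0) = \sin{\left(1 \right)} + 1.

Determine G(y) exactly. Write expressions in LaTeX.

The integrand splits into summands that can be handled one at a time.
A general antiderivative is - \frac{4 y^{5}}{3} - 2 y^{4} + \frac{5 y}{3} + \sin{\left(\frac{3 y}{2} + 1 \right)} - 1 + C.
The condition gives C = \sin{\left(1 \right)} + 1 - (-1 + \sin{\left(1 \right)}) = 2.
So G(y) = - \frac{4 y^{5}}{3} - 2 y^{4} + \frac{5 y}{3} + \sin{\left(\frac{3 y}{2} + 1 \right)} + 1.
Check: d/dy[- \frac{4 y^{5}}{3} - 2 y^{4} + \frac{5 y}{3} + \sin{\left(\frac{3 y}{2} + 1 \right)} + 1] = - \frac{20 y^{4}}{3} - 8 y^{3} + \frac{3 \cos{\left(\frac{3 y}{2} + 1 \right)}}{2} + \frac{5}{3} = G'(y).

G(y) = - \frac{4 y^{5}}{3} - 2 y^{4} + \frac{5 y}{3} + \sin{\left(\frac{3 y}{2} + 1 \right)} + 1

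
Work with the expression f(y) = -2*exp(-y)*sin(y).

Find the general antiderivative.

F(y) = (sin(y) + cos(y))*exp(-y) + C

Since d/dy undoes antidifferentiation here, F'(y) = f(y) is required of F(y).
Check: d/dy[(sin(y) + cos(y))*exp(-y)] = -2*exp(-y)*sin(y) = f(y).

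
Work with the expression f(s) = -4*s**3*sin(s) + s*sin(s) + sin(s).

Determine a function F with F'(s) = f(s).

Integrate term by term and add the pieces.
Check: d/ds[4*s**3*cos(s) - 12*s**2*sin(s) - 25*s*cos(s) + 25*sin(s) - cos(s)] = -4*s**3*sin(s) + s*sin(s) + sin(s) = f(s).

An antiderivative is F(s) = 4*s**3*cos(s) - 12*s**2*sin(s) - 25*s*cos(s) + 25*sin(s) - cos(s).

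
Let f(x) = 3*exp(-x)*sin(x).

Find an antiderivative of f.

For F(x) to be correct the identity F'(x) - f(x) = 0 must hold.
Check: d/dx[3*(-sin(x) - cos(x))*exp(-x)/2] = 3*exp(-x)*sin(x) = f(x).

An antiderivative is F(x) = 3*(-sin(x) - cos(x))*exp(-x)/2.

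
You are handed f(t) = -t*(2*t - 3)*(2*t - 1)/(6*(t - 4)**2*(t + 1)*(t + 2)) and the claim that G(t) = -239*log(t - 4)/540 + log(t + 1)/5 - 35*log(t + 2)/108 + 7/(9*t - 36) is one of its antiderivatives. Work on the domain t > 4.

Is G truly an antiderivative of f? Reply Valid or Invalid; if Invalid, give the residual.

Invalid: d/dt[G] - f = 1/(10*t + 10), which is not 0.

d/dt[G] = (-17*t**3 + 22*t**2 - 15*t + 96)/(30*t**4 - 150*t**3 - 180*t**2 + 960*t + 960)
d/dt[G] - f(t) = 1/(10*t + 10) != 0.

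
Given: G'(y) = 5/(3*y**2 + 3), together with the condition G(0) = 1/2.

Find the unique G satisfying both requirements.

G(y) = 5*atan(y)/3 + 1/2

Check a candidate G(y) by differentiating: d/dy[G] must match the given G'(y).
A general antiderivative is 5*atan(y)/3 + C.
The condition gives C = 1/2 - (0) = 1/2.
So G(y) = 5*atan(y)/3 + 1/2.
Check: d/dy[5*atan(y)/3 + 1/2] = 5/(3*y**2 + 3) = G'(y).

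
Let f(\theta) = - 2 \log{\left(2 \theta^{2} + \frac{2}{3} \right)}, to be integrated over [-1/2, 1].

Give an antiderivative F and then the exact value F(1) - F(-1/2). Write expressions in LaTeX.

Recover f(\theta) by differentiating a candidate F(\theta); any mismatch rules it out.
F(\theta) = - \frac{2 \left(3 \theta \log{\left(2 \theta^{2} + \frac{2}{3} \right)} - 6 \theta + 2 \sqrt{3} \operatorname{atan}{\left(\sqrt{3} \theta \right)}\right)}{3} is an antiderivative of f.
Check: d/d\theta[- \frac{2 \left(3 \theta \log{\left(2 \theta^{2} + \frac{2}{3} \right)} - 6 \theta + 2 \sqrt{3} \operatorname{atan}{\left(\sqrt{3} \theta \right)}\right)}{3}] = - 2 \log{\left(\theta^{2} + \frac{1}{3} \right)} - 2 \log{\left(2 \right)}, which equals f(\theta).
F(1) = - \frac{4 \sqrt{3} \pi}{9} - 2 \log{\left(\frac{8}{3} \right)} + 4; F(-1/2) = -2 + \log{\left(\frac{7}{6} \right)} + \frac{4 \sqrt{3} \operatorname{atan}{\left(\frac{\sqrt{3}}{2} \right)}}{3}.
Integral = F(1) - F(-1/2) = - \frac{4 \sqrt{3} \pi}{9} - 2 \log{\left(\frac{8}{3} \right)} - \frac{4 \sqrt{3} \operatorname{atan}{\left(\frac{\sqrt{3}}{2} \right)}}{3} - \log{\left(\frac{7}{6} \right)} + 6.

Antiderivative: F(\theta) = - \frac{2 \left(3 \theta \log{\left(2 \theta^{2} + \frac{2}{3} \right)} - 6 \theta + 2 \sqrt{3} \operatorname{atan}{\left(\sqrt{3} \theta \right)}\right)}{3}; value = - \frac{4 \sqrt{3} \pi}{9} - 2 \log{\left(\frac{8}{3} \right)} - \frac{4 \sqrt{3} \operatorname{atan}{\left(\frac{\sqrt{3}}{2} \right)}}{3} - \log{\left(\frac{7}{6} \right)} + 6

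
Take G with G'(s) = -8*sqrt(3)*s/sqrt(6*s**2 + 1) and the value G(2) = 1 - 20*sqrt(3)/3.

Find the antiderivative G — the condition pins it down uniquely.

G'(s) matches the chain-rule pattern g'(h)*h' with inner function h(s) = 2*s**2 + 1/3; substituting u = h(s) collapses the integral.
A general antiderivative is -4*sqrt(2*s**2 + 1/3) + C.
The condition gives C = 1 - 20*sqrt(3)/3 - (-20*sqrt(3)/3) = 1.
So G(s) = 1 - 4*sqrt(2*s**2 + 1/3).
Check: d/ds[1 - 4*sqrt(2*s**2 + 1/3)] = -8*sqrt(3)*s/sqrt(6*s**2 + 1) = G'(s).

G(s) = 1 - 4*sqrt(2*s**2 + 1/3)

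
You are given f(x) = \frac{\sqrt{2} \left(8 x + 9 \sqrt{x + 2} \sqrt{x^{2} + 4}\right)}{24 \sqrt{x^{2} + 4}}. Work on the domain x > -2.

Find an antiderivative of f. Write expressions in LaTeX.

An antiderivative is F(x) = \left(\frac{x}{2} + 1\right)^{\frac{3}{2}} + \frac{2 \sqrt{\frac{x^{2}}{2} + 2}}{3}.

For F(x) to be correct the identity F'(x) - f(x) = 0 must hold.
Check: d/dx[\left(\frac{x}{2} + 1\right)^{\frac{3}{2}} + \frac{2 \sqrt{\frac{x^{2}}{2} + 2}}{3}] = \frac{\sqrt{2} \left(8 x + 9 \sqrt{x + 2} \sqrt{x^{2} + 4}\right)}{24 \sqrt{x^{2} + 4}} = f(x).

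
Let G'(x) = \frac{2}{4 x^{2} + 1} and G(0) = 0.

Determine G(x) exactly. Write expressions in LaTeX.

G(x) = \operatorname{atan}{\left(2 x \right)}

For G(x) to be correct, d/dx[G] must agree with the stated G'(x) identically.
A general antiderivative is \operatorname{atan}{\left(2 x \right)} + C.
The condition gives C = 0 - (0) = 0.
So G(x) = \operatorname{atan}{\left(2 x \right)}.
Check: d/dx[\operatorname{atan}{\left(2 x \right)}] = \frac{2}{4 x^{2} + 1} = G'(x).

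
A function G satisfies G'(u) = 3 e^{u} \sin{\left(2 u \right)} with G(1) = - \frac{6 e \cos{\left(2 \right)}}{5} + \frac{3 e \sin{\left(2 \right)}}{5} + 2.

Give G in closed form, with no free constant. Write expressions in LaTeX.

G(u) = - \frac{- 3 e^{u} \sin{\left(2 u \right)} + 6 e^{u} \cos{\left(2 u \right)} - 10}{5}

The proposed G(u) is checked by its d/du: the result must match the given G'(u).
A general antiderivative is \frac{3 e^{u} \sin{\left(2 u \right)}}{5} - \frac{6 e^{u} \cos{\left(2 u \right)}}{5} + C.
The condition gives C = - \frac{6 e \cos{\left(2 \right)}}{5} + \frac{3 e \sin{\left(2 \right)}}{5} + 2 - (- \frac{6 e \cos{\left(2 \right)}}{5} + \frac{3 e \sin{\left(2 \right)}}{5}) = 2.
So G(u) = - \frac{- 3 e^{u} \sin{\left(2 u \right)} + 6 e^{u} \cos{\left(2 u \right)} - 10}{5}.
Check: d/du[- \frac{- 3 e^{u} \sin{\left(2 u \right)} + 6 e^{u} \cos{\left(2 u \right)} - 10}{5}] = 3 e^{u} \sin{\left(2 u \right)} = G'(u).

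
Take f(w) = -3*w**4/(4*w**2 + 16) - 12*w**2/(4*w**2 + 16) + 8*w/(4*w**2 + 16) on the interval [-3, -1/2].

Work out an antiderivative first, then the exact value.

The integrand splits into summands that can be handled one at a time.
F(w) = -w**3/4 + log(w**2/2 + 2) is an antiderivative of f.
Check: d/dw[-w**3/4 + log(w**2/2 + 2)] = (-3*w**4 - 12*w**2 + 8*w)/(4*w**2 + 16), which equals f(w).
F(-1/2) = 1/32 + log(17/8); F(-3) = log(13/2) + 27/4.
Integral = F(-1/2) - F(-3) = -215/32 - log(13/2) + log(17/8).

Antiderivative: F(w) = -w**3/4 + log(w**2/2 + 2); value = -215/32 - log(13/2) + log(17/8)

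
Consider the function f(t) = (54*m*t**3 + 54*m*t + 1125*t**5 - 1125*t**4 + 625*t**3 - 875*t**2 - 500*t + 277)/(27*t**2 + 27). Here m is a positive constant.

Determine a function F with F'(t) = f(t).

An antiderivative is F(t) = (108*m*t**2 + 1125*t**4 - 1500*t**3 - 1000*t**2 + 1000*t + 108*atan(t) + 500)/108.

A candidate is checked by its d/dt: the result must match f(t).
Check: d/dt[(108*m*t**2 + 1125*t**4 - 1500*t**3 - 1000*t**2 + 1000*t + 108*atan(t) + 500)/108] = (54*m*t**3 + 54*m*t + 1125*t**5 - 1125*t**4 + 625*t**3 - 875*t**2 - 500*t + 277)/(27*t**2 + 27) = f(t).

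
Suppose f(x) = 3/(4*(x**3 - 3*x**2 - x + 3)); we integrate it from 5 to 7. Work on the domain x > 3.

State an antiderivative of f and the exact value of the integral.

Antiderivative: F(x) = -3*log(x - 1)/16 + 3*log(x**2 - 2*x - 3)/32; value = -3*log(6)/16 - 3*log(12)/32 + 3*log(4)/16 + 3*log(32)/32

The denominator factors as 4*(x - 3)*(x - 1)*(x + 1); partial fractions split f into directly integrable pieces: 3/(32*(x + 1)) - 3/(16*(x - 1)) + 3/(32*(x - 3)).
F(x) = -3*log(x - 1)/16 + 3*log(x**2 - 2*x - 3)/32 is an antiderivative of f.
Check: d/dx[-3*log(x - 1)/16 + 3*log(x**2 - 2*x - 3)/32] = 3/(4*x**3 - 12*x**2 - 4*x + 12), which equals f(x).
F(7) = -3*log(6)/16 + 3*log(32)/32; F(5) = -3*log(4)/16 + 3*log(12)/32.
Integral = F(7) - F(5) = -3*log(6)/16 - 3*log(12)/32 + 3*log(4)/16 + 3*log(32)/32.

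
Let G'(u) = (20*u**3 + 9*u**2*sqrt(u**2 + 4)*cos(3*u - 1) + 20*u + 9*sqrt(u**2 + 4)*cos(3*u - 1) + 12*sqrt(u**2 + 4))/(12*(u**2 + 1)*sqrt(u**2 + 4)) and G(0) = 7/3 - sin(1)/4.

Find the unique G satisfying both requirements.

G(u) = 5*sqrt(u**2 + 4)/3 + sin(3*u - 1)/4 + atan(u) - 1

Since d/du undoes antidifferentiation here, G(u) must give back the stated G'(u).
A general antiderivative is 5*sqrt(u**2 + 4)/3 + sin(3*u - 1)/4 + atan(u) + C.
The condition gives C = 7/3 - sin(1)/4 - (10/3 - sin(1)/4) = -1.
So G(u) = 5*sqrt(u**2 + 4)/3 + sin(3*u - 1)/4 + atan(u) - 1.
Check: d/du[5*sqrt(u**2 + 4)/3 + sin(3*u - 1)/4 + atan(u) - 1] = (20*u**3 + 9*u**2*sqrt(u**2 + 4)*cos(3*u - 1) + 20*u + 9*sqrt(u**2 + 4)*cos(3*u - 1) + 12*sqrt(u**2 + 4))/(12*u**2*sqrt(u**2 + 4) + 12*sqrt(u**2 + 4)), which equals G'(u).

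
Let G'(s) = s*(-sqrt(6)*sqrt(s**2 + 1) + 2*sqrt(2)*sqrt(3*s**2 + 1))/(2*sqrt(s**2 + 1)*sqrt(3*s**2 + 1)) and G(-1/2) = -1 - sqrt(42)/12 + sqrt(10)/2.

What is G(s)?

G(s) = -sqrt(2*s**2 + 2/3)/2 + sqrt(2*s**2 + 2) - 1

A first test for any G(s): its s-derivative must equal the given G'(s).
A general antiderivative is -sqrt(2*s**2 + 2/3)/2 + sqrt(2*s**2 + 2) + C.
The condition gives C = -1 - sqrt(42)/12 + sqrt(10)/2 - (-sqrt(42)/12 + sqrt(10)/2) = -1.
So G(s) = -sqrt(2*s**2 + 2/3)/2 + sqrt(2*s**2 + 2) - 1.
Check: d/ds[-sqrt(2*s**2 + 2/3)/2 + sqrt(2*s**2 + 2) - 1] = (-sqrt(6)*s*sqrt(s**2 + 1) + 2*sqrt(2)*s*sqrt(3*s**2 + 1))/(2*sqrt(s**2 + 1)*sqrt(3*s**2 + 1)), which equals G'(s).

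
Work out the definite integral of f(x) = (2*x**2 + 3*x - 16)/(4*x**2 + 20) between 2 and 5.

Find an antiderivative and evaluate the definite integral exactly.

Antiderivative: F(x) = (20*x + 15*log(x**2 + 5) - 52*sqrt(5)*atan(sqrt(5)*x/5))/40; value = -13*sqrt(5)*atan(sqrt(5))/10 - 3*log(9)/8 + 3*log(30)/8 + 3/2 + 13*sqrt(5)*atan(2*sqrt(5)/5)/10

For F(x) to be correct the identity F'(x) - f(x) = 0 must hold.
F(x) = (20*x + 15*log(x**2 + 5) - 52*sqrt(5)*atan(sqrt(5)*x/5))/40 is an antiderivative of f.
Check: d/dx[(20*x + 15*log(x**2 + 5) - 52*sqrt(5)*atan(sqrt(5)*x/5))/40] = (2*x**2 + 3*x - 16)/(4*x**2 + 20) = f(x).
F(5) = -13*sqrt(5)*atan(sqrt(5))/10 + 3*log(30)/8 + 5/2; F(2) = -13*sqrt(5)*atan(2*sqrt(5)/5)/10 + 3*log(9)/8 + 1.
Integral = F(5) - F(2) = -13*sqrt(5)*atan(sqrt(5))/10 - 3*log(9)/8 + 3*log(30)/8 + 3/2 + 13*sqrt(5)*atan(2*sqrt(5)/5)/10.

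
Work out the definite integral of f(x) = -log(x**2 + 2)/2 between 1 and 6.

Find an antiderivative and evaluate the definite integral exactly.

Since d/dx undoes antidifferentiation here, F'(x) = f(x) is required of F(x).
F(x) = -x*log(x**2 + 2)/2 + x - sqrt(2)*atan(sqrt(2)*x/2) is an antiderivative of f.
Check: d/dx[-x*log(x**2 + 2)/2 + x - sqrt(2)*atan(sqrt(2)*x/2)] = -log(x**2 + 2)/2 = f(x).
F(6) = -3*log(38) - sqrt(2)*atan(3*sqrt(2)) + 6; F(1) = -sqrt(2)*atan(sqrt(2)/2) - log(3)/2 + 1.
Integral = F(6) - F(1) = -3*log(38) - sqrt(2)*atan(3*sqrt(2)) + log(3)/2 + sqrt(2)*atan(sqrt(2)/2) + 5.

Antiderivative: F(x) = -x*log(x**2 + 2)/2 + x - sqrt(2)*atan(sqrt(2)*x/2); value = -3*log(38) - sqrt(2)*atan(3*sqrt(2)) + log(3)/2 + sqrt(2)*atan(sqrt(2)/2) + 5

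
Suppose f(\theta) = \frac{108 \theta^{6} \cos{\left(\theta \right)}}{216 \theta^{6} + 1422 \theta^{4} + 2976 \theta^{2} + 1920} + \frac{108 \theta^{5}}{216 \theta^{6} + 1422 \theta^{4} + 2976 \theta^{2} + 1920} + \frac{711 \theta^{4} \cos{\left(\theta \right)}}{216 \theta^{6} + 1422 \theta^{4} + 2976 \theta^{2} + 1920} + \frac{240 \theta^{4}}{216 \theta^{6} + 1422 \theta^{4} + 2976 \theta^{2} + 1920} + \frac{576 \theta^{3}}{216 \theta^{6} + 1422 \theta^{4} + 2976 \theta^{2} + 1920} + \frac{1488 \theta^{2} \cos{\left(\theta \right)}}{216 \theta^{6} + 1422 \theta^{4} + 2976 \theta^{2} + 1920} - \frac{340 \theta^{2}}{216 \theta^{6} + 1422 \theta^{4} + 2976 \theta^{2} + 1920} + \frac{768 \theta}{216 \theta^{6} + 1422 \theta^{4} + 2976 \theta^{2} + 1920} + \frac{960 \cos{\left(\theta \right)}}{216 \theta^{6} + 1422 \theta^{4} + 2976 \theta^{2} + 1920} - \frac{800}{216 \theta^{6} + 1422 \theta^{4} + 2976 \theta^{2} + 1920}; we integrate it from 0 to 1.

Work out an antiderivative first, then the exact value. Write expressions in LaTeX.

Integrate term by term and add the pieces.
F(\theta) = \frac{9 \theta^{2} \log{\left(2 \theta^{2} + \frac{5}{2} \right)} + 18 \theta^{2} \sin{\left(\theta \right)} - 40 \theta + 24 \log{\left(2 \theta^{2} + \frac{5}{2} \right)} + 48 \sin{\left(\theta \right)}}{12 \left(3 \theta^{2} + 8\right)} is an antiderivative of f.
Check: d/d\theta[\frac{9 \theta^{2} \log{\left(2 \theta^{2} + \frac{5}{2} \right)} + 18 \theta^{2} \sin{\left(\theta \right)} - 40 \theta + 24 \log{\left(2 \theta^{2} + \frac{5}{2} \right)} + 48 \sin{\left(\theta \right)}}{12 \left(3 \theta^{2} + 8\right)}] = \frac{108 \theta^{6} \cos{\left(\theta \right)} + 108 \theta^{5} + 711 \theta^{4} \cos{\left(\theta \right)} + 240 \theta^{4} + 576 \theta^{3} + 1488 \theta^{2} \cos{\left(\theta \right)} - 340 \theta^{2} + 768 \theta + 960 \cos{\left(\theta \right)} - 800}{216 \theta^{6} + 1422 \theta^{4} + 2976 \theta^{2} + 1920}, which equals f(\theta).
F(1) = - \frac{10}{33} + \frac{\log{\left(\frac{9}{2} \right)}}{4} + \frac{\sin{\left(1 \right)}}{2}; F(0) = \frac{\log{\left(\frac{5}{2} \right)}}{4}.
Integral = F(1) - F(0) = - \frac{10}{33} - \frac{\log{\left(\frac{5}{2} \right)}}{4} + \frac{\log{\left(\frac{9}{2} \right)}}{4} + \frac{\sin{\left(1 \right)}}{2}.

Antiderivative: F(\theta) = \frac{9 \theta^{2} \log{\left(2 \theta^{2} + \frac{5}{2} \right)} + 18 \theta^{2} \sin{\left(\theta \right)} - 40 \theta + 24 \log{\left(2 \theta^{2} + \frac{5}{2} \right)} + 48 \sin{\left(\theta \right)}}{12 \left(3 \theta^{2} + 8\right)}; value = - \frac{10}{33} - \frac{\log{\left(\frac{5}{2} \right)}}{4} + \frac{\log{\left(\frac{9}{2} \right)}}{4} + \frac{\sin{\left(1 \right)}}{2}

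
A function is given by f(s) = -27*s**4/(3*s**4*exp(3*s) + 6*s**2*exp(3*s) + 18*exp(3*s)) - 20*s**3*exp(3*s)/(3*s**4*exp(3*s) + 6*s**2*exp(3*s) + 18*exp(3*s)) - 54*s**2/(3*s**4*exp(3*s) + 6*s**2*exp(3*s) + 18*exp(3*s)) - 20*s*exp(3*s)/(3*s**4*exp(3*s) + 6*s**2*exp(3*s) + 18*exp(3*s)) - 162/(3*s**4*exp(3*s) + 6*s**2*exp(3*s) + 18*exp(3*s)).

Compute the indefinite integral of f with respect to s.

The integrand splits into summands that can be handled one at a time.
Check: d/ds[(-5*exp(3*s)*log(s**4 + 2*s**2 + 6) + 9)*exp(-3*s)/3] = (-27*s**4 - 20*s**3*exp(3*s) - 54*s**2 - 20*s*exp(3*s) - 162)/(3*s**4*exp(3*s) + 6*s**2*exp(3*s) + 18*exp(3*s)), which equals f(s).

F(s) = (-5*exp(3*s)*log(s**4 + 2*s**2 + 6) + 9)*exp(-3*s)/3 + C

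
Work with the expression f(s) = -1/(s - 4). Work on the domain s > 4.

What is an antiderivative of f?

Check any antiderivative F(s) by computing F'(s) and comparing it with f(s).
Check: d/ds[-log(s/2 - 2)] = -1/(s - 4) = f(s).

An antiderivative is F(s) = -log(s/2 - 2).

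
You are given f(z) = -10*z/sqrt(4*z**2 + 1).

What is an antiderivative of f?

f matches the chain-rule pattern g'(h)*h' with inner function h(z) = 4*z**2 + 1; substituting u = h(z) collapses the integral.
Check: d/dz[-5*sqrt(4*z**2 + 1)/2] = -10*z/sqrt(4*z**2 + 1) = f(z).

An antiderivative is F(z) = -5*sqrt(4*z**2 + 1)/2.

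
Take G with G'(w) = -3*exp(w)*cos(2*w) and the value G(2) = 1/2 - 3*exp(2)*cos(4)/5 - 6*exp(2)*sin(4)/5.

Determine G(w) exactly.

Recover the given G'(w) by differentiating a candidate G(w); any mismatch rules it out.
A general antiderivative is -6*exp(w)*sin(2*w)/5 - 3*exp(w)*cos(2*w)/5 + C.
The condition gives C = 1/2 - 3*exp(2)*cos(4)/5 - 6*exp(2)*sin(4)/5 - (-3*exp(2)*cos(4)/5 - 6*exp(2)*sin(4)/5) = 1/2.
So G(w) = (-12*exp(w)*sin(2*w) - 6*exp(w)*cos(2*w) + 5)/10.
Check: d/dw[(-12*exp(w)*sin(2*w) - 6*exp(w)*cos(2*w) + 5)/10] = -3*exp(w)*cos(2*w) = G'(w).

G(w) = (-12*exp(w)*sin(2*w) - 6*exp(w)*cos(2*w) + 5)/10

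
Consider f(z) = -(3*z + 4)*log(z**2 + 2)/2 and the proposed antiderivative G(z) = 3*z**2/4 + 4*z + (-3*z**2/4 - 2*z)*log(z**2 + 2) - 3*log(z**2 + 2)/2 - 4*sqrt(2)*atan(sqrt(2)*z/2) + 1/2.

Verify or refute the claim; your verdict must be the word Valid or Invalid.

Valid - the claim checks out under differentiation.

d/dz[G] = -3*z*log(z**2 + 2)/2 - 2*log(z**2 + 2)
This equals f(z) exactly, so the claim holds.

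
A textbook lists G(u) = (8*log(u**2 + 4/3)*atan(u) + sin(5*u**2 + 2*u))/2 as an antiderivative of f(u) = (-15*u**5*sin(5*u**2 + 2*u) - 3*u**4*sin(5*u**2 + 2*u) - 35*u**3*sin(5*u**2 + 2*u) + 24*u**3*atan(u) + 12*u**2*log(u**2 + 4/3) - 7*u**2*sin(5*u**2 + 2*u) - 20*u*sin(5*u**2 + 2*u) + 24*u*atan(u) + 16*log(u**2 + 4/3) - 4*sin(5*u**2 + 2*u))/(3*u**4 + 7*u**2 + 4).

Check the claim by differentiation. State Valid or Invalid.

d/du[G] = (15*u**5*cos(5*u**2 + 2*u) + 3*u**4*cos(5*u**2 + 2*u) + 35*u**3*cos(5*u**2 + 2*u) + 24*u**3*atan(u) + 12*u**2*log(u**2 + 4/3) + 7*u**2*cos(5*u**2 + 2*u) + 20*u*cos(5*u**2 + 2*u) + 24*u*atan(u) + 16*log(u**2 + 4/3) + 4*cos(5*u**2 + 2*u))/(3*u**4 + 7*u**2 + 4)
d/du[G] - f(u) = 5*u*sin(5*u**2 + 2*u) + 5*u*cos(5*u**2 + 2*u) + sin(5*u**2 + 2*u) + cos(5*u**2 + 2*u) != 0.

Invalid: d/du[G] - f = 5*u*sin(5*u**2 + 2*u) + 5*u*cos(5*u**2 + 2*u) + sin(5*u**2 + 2*u) + cos(5*u**2 + 2*u), which is not 0.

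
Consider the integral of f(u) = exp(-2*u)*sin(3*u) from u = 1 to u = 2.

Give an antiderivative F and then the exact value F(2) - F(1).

Antiderivative: F(u) = (-2*sin(3*u) - 3*cos(3*u))*exp(-2*u)/13; value = 3*exp(-2)*cos(3)/13 - 3*exp(-4)*cos(6)/13 - 2*exp(-4)*sin(6)/13 + 2*exp(-2)*sin(3)/13

A first test for any F(u): its u-derivative must equal f(u) identically.
F(u) = (-2*sin(3*u) - 3*cos(3*u))*exp(-2*u)/13 is an antiderivative of f.
Check: d/du[(-2*sin(3*u) - 3*cos(3*u))*exp(-2*u)/13] = exp(-2*u)*sin(3*u) = f(u).
F(2) = -3*exp(-4)*cos(6)/13 - 2*exp(-4)*sin(6)/13; F(1) = -2*exp(-2)*sin(3)/13 - 3*exp(-2)*cos(3)/13.
Integral = F(2) - F(1) = 3*exp(-2)*cos(3)/13 - 3*exp(-4)*cos(6)/13 - 2*exp(-4)*sin(6)/13 + 2*exp(-2)*sin(3)/13.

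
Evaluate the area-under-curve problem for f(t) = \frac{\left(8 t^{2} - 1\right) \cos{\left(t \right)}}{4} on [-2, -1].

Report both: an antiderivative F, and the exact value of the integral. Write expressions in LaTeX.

Antiderivative: F(t) = \frac{8 t^{2} \sin{\left(t \right)} + 16 t \cos{\left(t \right)} - 17 \sin{\left(t \right)}}{4}; value = 8 \cos{\left(2 \right)} - 4 \cos{\left(1 \right)} + \frac{9 \sin{\left(1 \right)}}{4} + \frac{15 \sin{\left(2 \right)}}{4}

A first test for any F(t): its t-derivative must equal f(t) identically.
F(t) = \frac{8 t^{2} \sin{\left(t \right)} + 16 t \cos{\left(t \right)} - 17 \sin{\left(t \right)}}{4} is an antiderivative of f.
Check: d/dt[\frac{8 t^{2} \sin{\left(t \right)} + 16 t \cos{\left(t \right)} - 17 \sin{\left(t \right)}}{4}] = 2 t^{2} \cos{\left(t \right)} - \frac{\cos{\left(t \right)}}{4}, which equals f(t).
F(-1) = - 4 \cos{\left(1 \right)} + \frac{9 \sin{\left(1 \right)}}{4}; F(-2) = - \frac{15 \sin{\left(2 \right)}}{4} - 8 \cos{\left(2 \right)}.
Integral = F(-1) - F(-2) = 8 \cos{\left(2 \right)} - 4 \cos{\left(1 \right)} + \frac{9 \sin{\left(1 \right)}}{4} + \frac{15 \sin{\left(2 \right)}}{4}.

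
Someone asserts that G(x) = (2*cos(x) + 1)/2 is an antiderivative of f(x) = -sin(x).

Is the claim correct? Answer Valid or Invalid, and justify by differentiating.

Valid. The derivative of G reproduces f.

d/dx[G] = -sin(x)
This equals f(x) exactly, so the claim holds.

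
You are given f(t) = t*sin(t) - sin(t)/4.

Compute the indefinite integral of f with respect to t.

The integrand splits into summands that can be handled one at a time.
Check: d/dt[-(4*t*cos(t) - 4*sin(t) - cos(t))/4] = t*sin(t) - sin(t)/4 = f(t).

F(t) = -(4*t*cos(t) - 4*sin(t) - cos(t))/4 + C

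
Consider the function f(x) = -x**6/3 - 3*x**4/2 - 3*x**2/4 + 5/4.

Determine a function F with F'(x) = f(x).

An antiderivative is F(x) = -x**7/21 - 3*x**5/10 - x**3/4 + 5*x/4.

Integrate term by term and add the pieces.
Check: d/dx[-x**7/21 - 3*x**5/10 - x**3/4 + 5*x/4] = -x**6/3 - 3*x**4/2 - 3*x**2/4 + 5/4 = f(x).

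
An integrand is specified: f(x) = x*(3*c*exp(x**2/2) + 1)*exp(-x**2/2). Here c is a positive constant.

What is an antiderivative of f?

An antiderivative is F(x) = 3*c*x**2/2 - exp(-x**2/2).

An antiderivative F(x) passes only if d/dx[F] lands on f(x) exactly.
Check: d/dx[3*c*x**2/2 - exp(-x**2/2)] = (3*c*x*exp(x**2/2) + x)*exp(-x**2/2), which equals f(x).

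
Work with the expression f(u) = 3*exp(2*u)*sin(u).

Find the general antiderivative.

F(u) = 6*exp(2*u)*sin(u)/5 - 3*exp(2*u)*cos(u)/5 + C

An antiderivative F(u) passes only if d/du[F] lands on f(u) exactly.
Check: d/du[6*exp(2*u)*sin(u)/5 - 3*exp(2*u)*cos(u)/5] = 3*exp(2*u)*sin(u) = f(u).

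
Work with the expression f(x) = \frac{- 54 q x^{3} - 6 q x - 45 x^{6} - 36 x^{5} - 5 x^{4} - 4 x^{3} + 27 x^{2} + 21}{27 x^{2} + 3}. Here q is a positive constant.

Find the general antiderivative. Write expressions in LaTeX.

For F(x) to be correct the identity F'(x) - f(x) = 0 must hold.
Check: d/dx[- q x^{2} - \frac{x^{5}}{3} - \frac{x^{4}}{3} + x + 2 \operatorname{atan}{\left(3 x \right)}] = \frac{- 54 q x^{3} - 6 q x - 45 x^{6} - 36 x^{5} - 5 x^{4} - 4 x^{3} + 27 x^{2} + 21}{27 x^{2} + 3} = f(x).

F(x) = - q x^{2} - \frac{x^{5}}{3} - \frac{x^{4}}{3} + x + 2 \operatorname{atan}{\left(3 x \right)} + C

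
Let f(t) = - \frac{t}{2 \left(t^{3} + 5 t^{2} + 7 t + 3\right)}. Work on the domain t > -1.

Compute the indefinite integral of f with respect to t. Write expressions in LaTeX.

The denominator factors as 2 \left(t + 1\right)^{2} \left(t + 3\right); partial fractions split f into directly integrable pieces: \frac{3}{8 \left(t + 3\right)} - \frac{3}{8 \left(t + 1\right)} + \frac{1}{4 \left(t + 1\right)^{2}}.
Check: d/dt[\frac{- 3 \left(t + 1\right) \log{\left(t + 1 \right)} + 3 \left(t + 1\right) \log{\left(t + 3 \right)} - 2}{8 \left(t + 1\right)}] = - \frac{t}{2 t^{3} + 10 t^{2} + 14 t + 6}, which equals f(t).

F(t) = \frac{- 3 \left(t + 1\right) \log{\left(t + 1 \right)} + 3 \left(t + 1\right) \log{\left(t + 3 \right)} - 2}{8 \left(t + 1\right)} + C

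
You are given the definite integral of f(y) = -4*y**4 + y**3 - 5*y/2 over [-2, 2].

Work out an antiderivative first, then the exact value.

Antiderivative: F(y) = -4*y**5/5 + y**4/4 - 5*y**2/4; value = -256/5

The integrand splits into summands that can be handled one at a time.
F(y) = -4*y**5/5 + y**4/4 - 5*y**2/4 is an antiderivative of f.
Check: d/dy[-4*y**5/5 + y**4/4 - 5*y**2/4] = -4*y**4 + y**3 - 5*y/2 = f(y).
F(2) = -133/5; F(-2) = 123/5.
Integral = F(2) - F(-2) = -256/5.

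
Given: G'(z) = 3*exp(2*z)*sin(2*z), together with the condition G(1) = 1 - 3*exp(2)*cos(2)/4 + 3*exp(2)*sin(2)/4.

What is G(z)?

Since d/dz undoes antidifferentiation here, G(z) must give back the stated G'(z).
A general antiderivative is 3*exp(2*z)*sin(2*z)/4 - 3*exp(2*z)*cos(2*z)/4 + C.
The condition gives C = 1 - 3*exp(2)*cos(2)/4 + 3*exp(2)*sin(2)/4 - (-3*exp(2)*cos(2)/4 + 3*exp(2)*sin(2)/4) = 1.
So G(z) = -(-3*exp(2*z)*sin(2*z) + 3*exp(2*z)*cos(2*z) - 4)/4.
Check: d/dz[-(-3*exp(2*z)*sin(2*z) + 3*exp(2*z)*cos(2*z) - 4)/4] = 3*exp(2*z)*sin(2*z) = G'(z).

G(z) = -(-3*exp(2*z)*sin(2*z) + 3*exp(2*z)*cos(2*z) - 4)/4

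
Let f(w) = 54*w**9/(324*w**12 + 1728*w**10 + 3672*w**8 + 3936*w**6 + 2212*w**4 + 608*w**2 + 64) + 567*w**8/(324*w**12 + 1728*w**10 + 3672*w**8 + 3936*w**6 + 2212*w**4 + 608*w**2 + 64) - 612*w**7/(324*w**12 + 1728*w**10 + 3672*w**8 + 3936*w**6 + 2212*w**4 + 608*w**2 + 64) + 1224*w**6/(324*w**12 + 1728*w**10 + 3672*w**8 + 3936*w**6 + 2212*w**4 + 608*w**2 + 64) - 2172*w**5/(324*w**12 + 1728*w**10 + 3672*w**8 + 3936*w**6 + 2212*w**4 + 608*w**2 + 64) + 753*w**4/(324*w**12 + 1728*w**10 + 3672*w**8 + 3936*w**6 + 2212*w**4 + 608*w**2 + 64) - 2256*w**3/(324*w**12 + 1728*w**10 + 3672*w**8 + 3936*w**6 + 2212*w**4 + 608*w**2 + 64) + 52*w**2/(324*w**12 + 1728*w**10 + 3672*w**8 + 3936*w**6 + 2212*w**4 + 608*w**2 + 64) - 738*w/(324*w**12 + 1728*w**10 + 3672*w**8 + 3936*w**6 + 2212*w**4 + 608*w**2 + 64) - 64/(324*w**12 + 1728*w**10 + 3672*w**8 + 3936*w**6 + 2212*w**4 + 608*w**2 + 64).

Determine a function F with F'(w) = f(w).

An antiderivative is F(w) = (1/2 - w/2)*((3/2 - w/2)/(3*w**2/2 + 2) + (2*w + 5)/(3*w**2 + 1))/(2*w**2 + 2).

Integrate term by term and add the pieces.
Check: d/dw[(1/2 - w/2)*((3/2 - w/2)/(3*w**2/2 + 2) + (2*w + 5)/(3*w**2 + 1))/(2*w**2 + 2)] = (54*w**9 + 567*w**8 - 612*w**7 + 1224*w**6 - 2172*w**5 + 753*w**4 - 2256*w**3 + 52*w**2 - 738*w - 64)/(324*w**12 + 1728*w**10 + 3672*w**8 + 3936*w**6 + 2212*w**4 + 608*w**2 + 64), which equals f(w).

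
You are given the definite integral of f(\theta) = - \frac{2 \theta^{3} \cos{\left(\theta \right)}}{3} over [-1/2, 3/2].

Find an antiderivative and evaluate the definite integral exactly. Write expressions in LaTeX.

Antiderivative: F(\theta) = - \frac{2 \theta^{3} \sin{\left(\theta \right)}}{3} - 2 \theta^{2} \cos{\left(\theta \right)} + 4 \theta \sin{\left(\theta \right)} + 4 \cos{\left(\theta \right)}; value = - \frac{7 \cos{\left(\frac{1}{2} \right)}}{2} - \frac{23 \sin{\left(\frac{1}{2} \right)}}{12} - \frac{\cos{\left(\frac{3}{2} \right)}}{2} + \frac{15 \sin{\left(\frac{3}{2} \right)}}{4}

A candidate is checked by its d/d\theta: the result must match f(\theta).
F(\theta) = - \frac{2 \theta^{3} \sin{\left(\theta \right)}}{3} - 2 \theta^{2} \cos{\left(\theta \right)} + 4 \theta \sin{\left(\theta \right)} + 4 \cos{\left(\theta \right)} is an antiderivative of f.
Check: d/d\theta[- \frac{2 \theta^{3} \sin{\left(\theta \right)}}{3} - 2 \theta^{2} \cos{\left(\theta \right)} + 4 \theta \sin{\left(\theta \right)} + 4 \cos{\left(\theta \right)}] = - \frac{2 \theta^{3} \cos{\left(\theta \right)}}{3} = f(\theta).
F(3/2) = - \frac{\cos{\left(\frac{3}{2} \right)}}{2} + \frac{15 \sin{\left(\frac{3}{2} \right)}}{4}; F(-1/2) = \frac{23 \sin{\left(\frac{1}{2} \right)}}{12} + \frac{7 \cos{\left(\frac{1}{2} \right)}}{2}.
Integral = F(3/2) - F(-1/2) = - \frac{7 \cos{\left(\frac{1}{2} \right)}}{2} - \frac{23 \sin{\left(\frac{1}{2} \right)}}{12} - \frac{\cos{\left(\frac{3}{2} \right)}}{2} + \frac{15 \sin{\left(\frac{3}{2} \right)}}{4}.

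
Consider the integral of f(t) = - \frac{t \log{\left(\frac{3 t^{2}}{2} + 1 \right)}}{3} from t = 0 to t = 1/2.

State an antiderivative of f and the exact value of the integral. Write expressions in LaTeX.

Antiderivative: F(t) = - \frac{t^{2} \log{\left(\frac{3 t^{2}}{2} + 1 \right)}}{6} + \frac{t^{2}}{6} - \frac{\log{\left(3 t^{2} + 2 \right)}}{9}; value = - \frac{\log{\left(\frac{11}{4} \right)}}{9} - \frac{\log{\left(\frac{11}{8} \right)}}{24} + \frac{1}{24} + \frac{\log{\left(2 \right)}}{9}

Differentiate the proposed F(t) back; it has to land on f(t) exactly.
F(t) = - \frac{t^{2} \log{\left(\frac{3 t^{2}}{2} + 1 \right)}}{6} + \frac{t^{2}}{6} - \frac{\log{\left(3 t^{2} + 2 \right)}}{9} is an antiderivative of f.
Check: d/dt[- \frac{t^{2} \log{\left(\frac{3 t^{2}}{2} + 1 \right)}}{6} + \frac{t^{2}}{6} - \frac{\log{\left(3 t^{2} + 2 \right)}}{9}] = - \frac{t \log{\left(\frac{3 t^{2}}{2} + 1 \right)}}{3} = f(t).
F(1/2) = - \frac{\log{\left(\frac{11}{4} \right)}}{9} - \frac{\log{\left(\frac{11}{8} \right)}}{24} + \frac{1}{24}; F(0) = - \frac{\log{\left(2 \right)}}{9}.
Integral = F(1/2) - F(0) = - \frac{\log{\left(\frac{11}{4} \right)}}{9} - \frac{\log{\left(\frac{11}{8} \right)}}{24} + \frac{1}{24} + \frac{\log{\left(2 \right)}}{9}.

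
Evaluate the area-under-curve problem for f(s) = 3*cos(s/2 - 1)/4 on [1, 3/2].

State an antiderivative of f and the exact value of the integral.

A first test for any F(s): its s-derivative must equal f(s) identically.
F(s) = 3*sin(s/2 - 1)/2 is an antiderivative of f.
Check: d/ds[3*sin(s/2 - 1)/2] = 3*cos(s/2 - 1)/4 = f(s).
F(3/2) = -3*sin(1/4)/2; F(1) = -3*sin(1/2)/2.
Integral = F(3/2) - F(1) = -3*sin(1/4)/2 + 3*sin(1/2)/2.

Antiderivative: F(s) = 3*sin(s/2 - 1)/2; value = -3*sin(1/4)/2 + 3*sin(1/2)/2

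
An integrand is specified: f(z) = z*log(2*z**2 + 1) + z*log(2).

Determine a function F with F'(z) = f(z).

Integrate term by term and add the pieces.
Check: d/dz[z**2*log(4*z**2 + 2)/2 - z**2/2 + log(2*z**2 + 1)/4] = z*log(2*z**2 + 1) + z*log(2) = f(z).

An antiderivative is F(z) = z**2*log(4*z**2 + 2)/2 - z**2/2 + log(2*z**2 + 1)/4.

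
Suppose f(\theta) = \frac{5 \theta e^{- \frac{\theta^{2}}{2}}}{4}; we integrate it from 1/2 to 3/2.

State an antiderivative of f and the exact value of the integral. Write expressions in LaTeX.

The substitution u = - \frac{\theta^{2}}{2} works: f is exactly (dF/du)*(du/d\theta) for that inner function.
F(\theta) = - \frac{5 e^{- \frac{\theta^{2}}{2}}}{4} is an antiderivative of f.
Check: d/d\theta[- \frac{5 e^{- \frac{\theta^{2}}{2}}}{4}] = \frac{5 \theta e^{- \frac{\theta^{2}}{2}}}{4} = f(\theta).
F(3/2) = - \frac{5}{4 e^{\frac{9}{8}}}; F(1/2) = - \frac{5}{4 e^{\frac{1}{8}}}.
Integral = F(3/2) - F(1/2) = - \frac{5}{4 e^{\frac{9}{8}}} + \frac{5}{4 e^{\frac{1}{8}}}.

Antiderivative: F(\theta) = - \frac{5 e^{- \frac{\theta^{2}}{2}}}{4}; value = - \frac{5}{4 e^{\frac{9}{8}}} + \frac{5}{4 e^{\frac{1}{8}}}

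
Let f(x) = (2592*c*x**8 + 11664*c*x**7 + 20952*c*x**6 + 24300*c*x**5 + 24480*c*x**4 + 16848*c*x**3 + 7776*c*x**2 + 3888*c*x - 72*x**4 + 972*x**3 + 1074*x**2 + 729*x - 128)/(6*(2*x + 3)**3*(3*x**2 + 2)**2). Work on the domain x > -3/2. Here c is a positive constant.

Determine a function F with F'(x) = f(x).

An antiderivative F(x) passes only if d/dx[F] lands on f(x) exactly.
Check: d/dx[(36*c*x**2*(2*x + 3)**2*(3*x**2 + 2) + 48*x**2 - 9*(2*x + 3)**2 + 32)/(12*(2*x + 3)**2*(3*x**2 + 2))] = (2592*c*x**8 + 11664*c*x**7 + 20952*c*x**6 + 24300*c*x**5 + 24480*c*x**4 + 16848*c*x**3 + 7776*c*x**2 + 3888*c*x - 72*x**4 + 972*x**3 + 1074*x**2 + 729*x - 128)/(432*x**7 + 1944*x**6 + 3492*x**5 + 4050*x**4 + 4080*x**3 + 2808*x**2 + 1296*x + 648), which equals f(x).

An antiderivative is F(x) = (36*c*x**2*(2*x + 3)**2*(3*x**2 + 2) + 48*x**2 - 9*(2*x + 3)**2 + 32)/(12*(2*x + 3)**2*(3*x**2 + 2)).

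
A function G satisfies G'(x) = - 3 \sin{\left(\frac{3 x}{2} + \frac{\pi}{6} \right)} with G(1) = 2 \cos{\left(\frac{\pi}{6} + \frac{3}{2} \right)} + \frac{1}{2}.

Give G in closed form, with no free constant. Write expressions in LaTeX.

For G(x) to be correct, d/dx[G] must agree with the stated G'(x) identically.
A general antiderivative is 2 \cos{\left(\frac{3 x}{2} + \frac{\pi}{6} \right)} + C.
The condition gives C = 2 \cos{\left(\frac{\pi}{6} + \frac{3}{2} \right)} + \frac{1}{2} - (2 \cos{\left(\frac{\pi}{6} + \frac{3}{2} \right)}) = \frac{1}{2}.
So G(x) = 2 \cos{\left(\frac{3 x}{2} + \frac{\pi}{6} \right)} + \frac{1}{2}.
Check: d/dx[2 \cos{\left(\frac{3 x}{2} + \frac{\pi}{6} \right)} + \frac{1}{2}] = - 3 \sin{\left(\frac{3 x}{2} + \frac{\pi}{6} \right)} = G'(x).

G(x) = 2 \cos{\left(\frac{3 x}{2} + \frac{\pi}{6} \right)} + \frac{1}{2}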